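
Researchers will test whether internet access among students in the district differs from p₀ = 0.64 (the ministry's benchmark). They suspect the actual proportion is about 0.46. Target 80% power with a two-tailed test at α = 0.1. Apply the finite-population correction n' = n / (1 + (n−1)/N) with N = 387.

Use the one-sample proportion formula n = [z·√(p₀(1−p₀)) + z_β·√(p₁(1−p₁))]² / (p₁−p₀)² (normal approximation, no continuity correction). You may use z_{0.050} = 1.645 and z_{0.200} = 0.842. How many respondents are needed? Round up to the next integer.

n = [z_{α/2}·√(p₀q₀) + z_β·√(p₁q₁)]² / (p₁ − p₀)²
  = [1.645·√(0.64·0.36) + 0.842·√(0.46·0.54)]² / (-0.18)²
  = [1.645·0.4800 + 0.842·0.4984]² / 0.0324
  = [1.2093]² / 0.0324
  = 45.13
Finite-population correction (N = 387): 45.13 / (1 + (45.13 − 1)/387) = 40.51.
Round up → n = 41.

n = 41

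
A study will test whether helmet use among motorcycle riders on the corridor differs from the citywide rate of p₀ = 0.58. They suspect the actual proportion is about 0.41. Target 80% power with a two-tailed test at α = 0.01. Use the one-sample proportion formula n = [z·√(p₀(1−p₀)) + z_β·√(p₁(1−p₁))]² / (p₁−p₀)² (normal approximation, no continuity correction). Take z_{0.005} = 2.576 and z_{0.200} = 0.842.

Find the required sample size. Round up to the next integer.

n = [z_{α/2}·√(p₀q₀) + z_β·√(p₁q₁)]² / (p₁ − p₀)²
  = [2.576·√(0.58·0.42) + 0.842·√(0.41·0.59)]² / (-0.17)²
  = [2.576·0.4936 + 0.842·0.4918]² / 0.0289
  = [1.6855]² / 0.0289
  = 98.30
Round up → n = 99.

n = 99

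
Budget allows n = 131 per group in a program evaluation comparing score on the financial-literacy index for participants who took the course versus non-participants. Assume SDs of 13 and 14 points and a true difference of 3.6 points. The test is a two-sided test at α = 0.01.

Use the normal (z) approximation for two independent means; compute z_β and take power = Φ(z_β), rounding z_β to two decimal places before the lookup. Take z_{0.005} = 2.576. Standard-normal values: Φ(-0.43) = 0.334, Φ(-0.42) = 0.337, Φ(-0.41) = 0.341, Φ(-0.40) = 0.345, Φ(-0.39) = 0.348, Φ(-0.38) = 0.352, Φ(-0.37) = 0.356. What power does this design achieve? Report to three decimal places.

Power ≈ 0.337

z_β = δ·√(n/(σ₁²+σ₂²)) − z_{α/2}
    = 3.6 · √(131/365) − 2.576
    = 3.6 · 0.59909 − 2.576
    = 2.1567 − 2.576 = -0.4193 → -0.42
Power = Φ(-0.42) = 0.337.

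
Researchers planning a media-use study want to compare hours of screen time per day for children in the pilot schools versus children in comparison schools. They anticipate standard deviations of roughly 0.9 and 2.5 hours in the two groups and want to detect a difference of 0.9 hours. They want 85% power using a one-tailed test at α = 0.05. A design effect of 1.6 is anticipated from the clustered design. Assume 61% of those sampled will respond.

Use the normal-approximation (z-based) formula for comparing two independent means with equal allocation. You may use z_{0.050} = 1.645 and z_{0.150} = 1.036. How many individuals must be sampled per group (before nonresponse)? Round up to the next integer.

n = (z_α + z_β)² · (σ₁² + σ₂²) / δ²
  = (1.645 + 1.036)² · (0.9² + 2.5² = 7.06) / 0.9²
  = 7.1878 · 7.06 / 0.81
  = 62.65
Design effect: 1.6 × 62.65 = 100.24.
Adjust for 61% response: 100.24 / 0.61 = 164.32.
Round up → n = 165 per group.

n = 165 per group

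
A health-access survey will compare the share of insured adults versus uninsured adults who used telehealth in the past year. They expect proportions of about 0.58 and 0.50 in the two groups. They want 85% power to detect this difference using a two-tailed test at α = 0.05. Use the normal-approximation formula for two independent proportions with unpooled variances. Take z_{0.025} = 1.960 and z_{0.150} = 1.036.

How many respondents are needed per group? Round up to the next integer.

n = 693 per group

n = (z_{α/2} + z_β)² · [p₁(1−p₁) + p₂(1−p₂)] / (p₁ − p₂)²
  = (1.960 + 1.036)² · (0.58·0.42 + 0.50·0.50) / (0.08)²
  = (2.996)² · (0.2436 + 0.2500) / 0.0064
  = 8.9760 · 0.4936 / 0.0064
  = 692.28
Round up → n = 693 per group.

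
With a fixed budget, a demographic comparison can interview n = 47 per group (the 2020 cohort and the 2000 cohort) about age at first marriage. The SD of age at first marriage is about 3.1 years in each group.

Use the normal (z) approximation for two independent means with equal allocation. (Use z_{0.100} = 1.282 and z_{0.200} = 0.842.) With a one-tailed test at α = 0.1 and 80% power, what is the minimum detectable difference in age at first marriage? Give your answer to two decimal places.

Minimum detectable difference ≈ 1.36 years

δ = (z_α + z_β) · √((σ₁²+σ₂²)/n)
  = (1.282 + 0.842) · √(19.22/47)
  = 2.124 · √0.40894
  = 2.124 · 0.6395
  = 1.3583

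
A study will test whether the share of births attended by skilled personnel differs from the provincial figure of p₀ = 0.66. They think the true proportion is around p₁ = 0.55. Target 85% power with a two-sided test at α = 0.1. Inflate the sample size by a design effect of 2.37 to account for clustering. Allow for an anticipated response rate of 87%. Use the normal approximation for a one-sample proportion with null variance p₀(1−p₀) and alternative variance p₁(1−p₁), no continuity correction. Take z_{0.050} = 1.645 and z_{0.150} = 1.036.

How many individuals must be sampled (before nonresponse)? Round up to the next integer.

n = [z_{α/2}·√(p₀q₀) + z_β·√(p₁q₁)]² / (p₁ − p₀)²
  = [1.645·√(0.66·0.34) + 1.036·√(0.55·0.45)]² / (-0.11)²
  = [1.645·0.4737 + 1.036·0.4975]² / 0.0121
  = [1.2947]² / 0.0121
  = 138.52
Design effect: 2.37 × 138.52 = 328.30.
Adjust for 87% response: 328.30 / 0.87 = 377.36.
Round up → n = 378.

n = 378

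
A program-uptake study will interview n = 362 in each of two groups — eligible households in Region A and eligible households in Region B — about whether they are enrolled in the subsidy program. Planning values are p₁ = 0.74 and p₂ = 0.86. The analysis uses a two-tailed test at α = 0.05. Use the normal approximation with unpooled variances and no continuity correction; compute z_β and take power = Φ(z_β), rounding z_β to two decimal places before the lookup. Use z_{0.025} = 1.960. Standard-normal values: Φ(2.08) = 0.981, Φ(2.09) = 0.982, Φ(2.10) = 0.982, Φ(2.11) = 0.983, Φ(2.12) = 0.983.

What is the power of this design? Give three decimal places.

z_β = |p₁−p₂|·√(n/[p₁q₁+p₂q₂]) − z_{α/2}
    = 0.12 · √(362/0.3128) − 1.960
    = 0.12 · 34.0190 − 1.960
    = 4.0823 − 1.960 = 2.1223 → 2.12
Power = Φ(2.12) = 0.983.

Power ≈ 0.983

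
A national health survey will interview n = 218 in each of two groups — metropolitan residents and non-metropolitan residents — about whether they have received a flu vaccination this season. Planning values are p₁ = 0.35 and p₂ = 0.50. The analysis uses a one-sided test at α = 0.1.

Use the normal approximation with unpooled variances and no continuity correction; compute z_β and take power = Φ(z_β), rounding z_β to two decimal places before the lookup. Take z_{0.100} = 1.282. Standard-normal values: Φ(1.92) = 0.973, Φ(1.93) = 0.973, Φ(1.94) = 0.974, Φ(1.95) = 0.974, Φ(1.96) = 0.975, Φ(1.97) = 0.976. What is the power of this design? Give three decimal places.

Power ≈ 0.973

z_β = |p₁−p₂|·√(n/[p₁q₁+p₂q₂]) − z_α
    = 0.15 · √(218/0.4775) − 1.282
    = 0.15 · 21.3669 − 1.282
    = 3.2050 − 1.282 = 1.9230 → 1.92
Power = Φ(1.92) = 0.973.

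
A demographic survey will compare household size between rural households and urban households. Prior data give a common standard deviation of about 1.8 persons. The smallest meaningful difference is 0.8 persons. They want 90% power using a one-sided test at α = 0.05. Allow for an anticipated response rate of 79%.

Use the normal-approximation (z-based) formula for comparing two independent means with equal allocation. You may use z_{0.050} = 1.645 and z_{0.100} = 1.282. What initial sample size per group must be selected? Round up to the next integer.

n = (z_α + z_β)² · (σ₁² + σ₂²) / δ²
  = (1.645 + 1.282)² · (2·1.8² = 6.48) / 0.8²
  = 8.5673 · 6.48 / 0.64
  = 86.74
Adjust for 79% response: 86.74 / 0.79 = 109.80.
Round up → n = 110 per group.

n = 110 per group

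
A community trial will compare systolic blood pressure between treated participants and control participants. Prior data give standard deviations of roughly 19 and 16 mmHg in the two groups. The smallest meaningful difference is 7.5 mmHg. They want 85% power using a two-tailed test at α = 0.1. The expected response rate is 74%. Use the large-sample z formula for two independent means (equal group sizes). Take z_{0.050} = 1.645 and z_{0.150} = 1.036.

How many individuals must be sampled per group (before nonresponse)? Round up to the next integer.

n = 107 per group

n = (z_{α/2} + z_β)² · (σ₁² + σ₂²) / δ²
  = (1.645 + 1.036)² · (19² + 16² = 617) / 7.5²
  = 7.1878 · 617 / 56.25
  = 78.84
Adjust for 74% response: 78.84 / 0.74 = 106.54.
Round up → n = 107 per group.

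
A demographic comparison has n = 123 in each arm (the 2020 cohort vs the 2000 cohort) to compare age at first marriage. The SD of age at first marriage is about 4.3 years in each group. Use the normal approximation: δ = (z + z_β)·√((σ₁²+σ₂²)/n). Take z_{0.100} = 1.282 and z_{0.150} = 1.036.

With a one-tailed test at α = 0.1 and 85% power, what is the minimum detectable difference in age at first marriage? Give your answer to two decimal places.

δ = (z_α + z_β) · √((σ₁²+σ₂²)/n)
  = (1.282 + 1.036) · √(36.98/123)
  = 2.318 · √0.30065
  = 2.318 · 0.5483
  = 1.2710

Minimum detectable difference ≈ 1.27 years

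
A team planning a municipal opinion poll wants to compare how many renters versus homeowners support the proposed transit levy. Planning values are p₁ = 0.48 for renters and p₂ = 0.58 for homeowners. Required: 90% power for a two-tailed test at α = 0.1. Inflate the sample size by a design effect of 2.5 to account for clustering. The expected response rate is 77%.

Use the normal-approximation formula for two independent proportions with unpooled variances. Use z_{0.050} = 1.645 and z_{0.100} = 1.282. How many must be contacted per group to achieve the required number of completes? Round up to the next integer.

n = (z_{α/2} + z_β)² · [p₁(1−p₁) + p₂(1−p₂)] / (p₁ − p₂)²
  = (1.645 + 1.282)² · (0.48·0.52 + 0.58·0.42) / (-0.10)²
  = (2.927)² · (0.2496 + 0.2436) / 0.0100
  = 8.5673 · 0.4932 / 0.0100
  = 422.54
Design effect: 2.5 × 422.54 = 1056.35.
Adjust for 77% response: 1056.35 / 0.77 = 1371.89.
Round up → n = 1372 per group.

n = 1372 per group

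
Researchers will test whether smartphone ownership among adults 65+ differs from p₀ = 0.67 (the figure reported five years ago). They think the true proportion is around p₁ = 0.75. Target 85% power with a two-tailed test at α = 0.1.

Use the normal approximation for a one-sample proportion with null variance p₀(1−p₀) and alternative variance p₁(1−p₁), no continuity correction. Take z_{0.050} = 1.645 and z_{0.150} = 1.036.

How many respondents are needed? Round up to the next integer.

n = 234

n = [z_{α/2}·√(p₀q₀) + z_β·√(p₁q₁)]² / (p₁ − p₀)²
  = [1.645·√(0.67·0.33) + 1.036·√(0.75·0.25)]² / (0.08)²
  = [1.645·0.4702 + 1.036·0.4330]² / 0.0064
  = [1.2221]² / 0.0064
  = 233.36
Round up → n = 234.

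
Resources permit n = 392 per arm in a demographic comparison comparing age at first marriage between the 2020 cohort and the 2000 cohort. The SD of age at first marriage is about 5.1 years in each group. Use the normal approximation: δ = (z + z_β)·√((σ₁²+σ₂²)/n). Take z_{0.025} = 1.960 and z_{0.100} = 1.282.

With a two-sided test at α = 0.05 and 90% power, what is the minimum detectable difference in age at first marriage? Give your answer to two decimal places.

Minimum detectable difference ≈ 1.18 years

δ = (z_{α/2} + z_β) · √((σ₁²+σ₂²)/n)
  = (1.960 + 1.282) · √(52.02/392)
  = 3.242 · √0.1327
  = 3.242 · 0.3643
  = 1.1810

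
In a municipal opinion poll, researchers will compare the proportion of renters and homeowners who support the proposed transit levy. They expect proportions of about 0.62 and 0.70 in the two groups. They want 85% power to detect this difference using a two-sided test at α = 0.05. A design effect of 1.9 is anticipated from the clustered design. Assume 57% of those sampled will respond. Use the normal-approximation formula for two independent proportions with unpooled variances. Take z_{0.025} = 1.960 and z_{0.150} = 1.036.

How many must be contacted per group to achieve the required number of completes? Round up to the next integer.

n = 2084 per group

n = (z_{α/2} + z_β)² · [p₁(1−p₁) + p₂(1−p₂)] / (p₁ − p₂)²
  = (1.960 + 1.036)² · (0.62·0.38 + 0.70·0.30) / (-0.08)²
  = (2.996)² · (0.2356 + 0.2100) / 0.0064
  = 8.9760 · 0.4456 / 0.0064
  = 624.96
Design effect: 1.9 × 624.96 = 1187.41.
Adjust for 57% response: 1187.41 / 0.57 = 2083.18.
Round up → n = 2084 per group.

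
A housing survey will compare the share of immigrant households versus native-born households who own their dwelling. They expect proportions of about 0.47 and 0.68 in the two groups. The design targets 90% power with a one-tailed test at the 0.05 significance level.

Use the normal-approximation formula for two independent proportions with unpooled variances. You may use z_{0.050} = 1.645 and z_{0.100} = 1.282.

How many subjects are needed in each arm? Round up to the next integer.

n = (z_α + z_β)² · [p₁(1−p₁) + p₂(1−p₂)] / (p₁ − p₂)²
  = (1.645 + 1.282)² · (0.47·0.53 + 0.68·0.32) / (-0.21)²
  = (2.927)² · (0.2491 + 0.2176) / 0.0441
  = 8.5673 · 0.4667 / 0.0441
  = 90.67
Round up → n = 91 per group.

n = 91 per group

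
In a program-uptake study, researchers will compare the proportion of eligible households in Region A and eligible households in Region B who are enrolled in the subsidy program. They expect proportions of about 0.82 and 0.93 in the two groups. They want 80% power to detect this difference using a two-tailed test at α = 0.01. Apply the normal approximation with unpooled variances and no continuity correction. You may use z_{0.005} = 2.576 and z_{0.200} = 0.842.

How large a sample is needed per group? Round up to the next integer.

n = 206 per group

n = (z_{α/2} + z_β)² · [p₁(1−p₁) + p₂(1−p₂)] / (p₁ − p₂)²
  = (2.576 + 0.842)² · (0.82·0.18 + 0.93·0.07) / (-0.11)²
  = (3.418)² · (0.1476 + 0.0651) / 0.0121
  = 11.6827 · 0.2127 / 0.0121
  = 205.36
Round up → n = 206 per group.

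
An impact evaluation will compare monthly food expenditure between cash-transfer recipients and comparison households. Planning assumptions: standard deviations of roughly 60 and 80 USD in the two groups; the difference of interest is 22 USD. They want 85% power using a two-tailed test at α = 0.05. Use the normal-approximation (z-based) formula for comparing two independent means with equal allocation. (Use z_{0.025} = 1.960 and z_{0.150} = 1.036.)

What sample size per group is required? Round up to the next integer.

n = (z_{α/2} + z_β)² · (σ₁² + σ₂²) / δ²
  = (1.960 + 1.036)² · (60² + 80² = 10000) / 22²
  = 8.9760 · 10000 / 484
  = 185.45
Round up → n = 186 per group.

n = 186 per group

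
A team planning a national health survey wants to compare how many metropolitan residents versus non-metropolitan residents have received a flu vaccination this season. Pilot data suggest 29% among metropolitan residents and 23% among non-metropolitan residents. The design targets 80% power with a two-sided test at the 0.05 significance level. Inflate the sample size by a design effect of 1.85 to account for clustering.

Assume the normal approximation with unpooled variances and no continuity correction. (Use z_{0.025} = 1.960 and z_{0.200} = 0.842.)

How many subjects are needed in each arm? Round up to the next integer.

n = 1546 per group

n = (z_{α/2} + z_β)² · [p₁(1−p₁) + p₂(1−p₂)] / (p₁ − p₂)²
  = (1.960 + 0.842)² · (0.29·0.71 + 0.23·0.77) / (0.06)²
  = (2.802)² · (0.2059 + 0.1771) / 0.0036
  = 7.8512 · 0.3830 / 0.0036
  = 835.28
Design effect: 1.85 × 835.28 = 1545.27.
Round up → n = 1546 per group.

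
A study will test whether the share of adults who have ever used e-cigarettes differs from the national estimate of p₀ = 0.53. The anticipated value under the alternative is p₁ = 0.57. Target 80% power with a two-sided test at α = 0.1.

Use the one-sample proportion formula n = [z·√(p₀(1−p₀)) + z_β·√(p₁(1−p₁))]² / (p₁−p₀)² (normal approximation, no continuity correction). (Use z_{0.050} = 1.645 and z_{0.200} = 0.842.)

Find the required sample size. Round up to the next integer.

n = [z_{α/2}·√(p₀q₀) + z_β·√(p₁q₁)]² / (p₁ − p₀)²
  = [1.645·√(0.53·0.47) + 0.842·√(0.57·0.43)]² / (0.04)²
  = [1.645·0.4991 + 0.842·0.4951]² / 0.0016
  = [1.2379]² / 0.0016
  = 957.70
Round up → n = 958.

n = 958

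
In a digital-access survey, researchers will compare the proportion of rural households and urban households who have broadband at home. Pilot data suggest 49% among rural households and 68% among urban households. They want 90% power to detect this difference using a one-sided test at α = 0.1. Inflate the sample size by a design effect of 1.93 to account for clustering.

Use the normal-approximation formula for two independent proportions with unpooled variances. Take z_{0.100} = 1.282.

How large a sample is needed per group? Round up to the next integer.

n = (z_α + z_β)² · [p₁(1−p₁) + p₂(1−p₂)] / (p₁ − p₂)²
  = (1.282 + 1.282)² · (0.49·0.51 + 0.68·0.32) / (-0.19)²
  = (2.564)² · (0.2499 + 0.2176) / 0.0361
  = 6.5741 · 0.4675 / 0.0361
  = 85.14
Design effect: 1.93 × 85.14 = 164.31.
Round up → n = 165 per group.

n = 165 per group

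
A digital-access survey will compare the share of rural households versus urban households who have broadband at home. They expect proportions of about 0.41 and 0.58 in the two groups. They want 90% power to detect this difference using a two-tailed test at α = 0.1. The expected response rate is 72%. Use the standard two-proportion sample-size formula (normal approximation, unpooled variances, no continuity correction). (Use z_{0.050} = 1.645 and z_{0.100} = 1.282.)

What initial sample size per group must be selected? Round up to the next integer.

n = (z_{α/2} + z_β)² · [p₁(1−p₁) + p₂(1−p₂)] / (p₁ − p₂)²
  = (1.645 + 1.282)² · (0.41·0.59 + 0.58·0.42) / (-0.17)²
  = (2.927)² · (0.2419 + 0.2436) / 0.0289
  = 8.5673 · 0.4855 / 0.0289
  = 143.93
Adjust for 72% response: 143.93 / 0.72 = 199.90.
Round up → n = 200 per group.

n = 200 per group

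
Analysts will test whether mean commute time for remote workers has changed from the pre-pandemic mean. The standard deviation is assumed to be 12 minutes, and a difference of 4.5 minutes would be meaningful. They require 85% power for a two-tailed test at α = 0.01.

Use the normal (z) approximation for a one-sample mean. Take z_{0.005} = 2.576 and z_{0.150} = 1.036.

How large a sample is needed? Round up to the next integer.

n = (z_{α/2} + z_β)² · σ² / δ²
  = (2.576 + 1.036)² · 12² / 4.5²
  = 13.0465 · 144 / 20.25
  = 92.78
Round up → n = 93.

n = 93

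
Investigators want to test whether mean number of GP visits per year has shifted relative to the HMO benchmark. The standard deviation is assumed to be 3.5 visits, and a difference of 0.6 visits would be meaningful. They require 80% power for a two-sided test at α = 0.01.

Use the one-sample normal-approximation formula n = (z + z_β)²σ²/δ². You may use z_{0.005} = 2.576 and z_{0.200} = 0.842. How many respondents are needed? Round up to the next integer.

n = 398

n = (z_{α/2} + z_β)² · σ² / δ²
  = (2.576 + 0.842)² · 3.5² / 0.6²
  = 11.6827 · 12.25 / 0.36
  = 397.54
Round up → n = 398.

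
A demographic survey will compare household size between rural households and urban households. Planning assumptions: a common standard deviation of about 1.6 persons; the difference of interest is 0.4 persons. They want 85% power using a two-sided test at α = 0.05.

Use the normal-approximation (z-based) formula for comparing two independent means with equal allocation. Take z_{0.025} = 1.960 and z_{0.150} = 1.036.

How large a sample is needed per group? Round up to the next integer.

n = 288 per group

n = (z_{α/2} + z_β)² · (σ₁² + σ₂²) / δ²
  = (1.960 + 1.036)² · (2·1.6² = 5.12) / 0.4²
  = 8.9760 · 5.12 / 0.16
  = 287.23
Round up → n = 288 per group.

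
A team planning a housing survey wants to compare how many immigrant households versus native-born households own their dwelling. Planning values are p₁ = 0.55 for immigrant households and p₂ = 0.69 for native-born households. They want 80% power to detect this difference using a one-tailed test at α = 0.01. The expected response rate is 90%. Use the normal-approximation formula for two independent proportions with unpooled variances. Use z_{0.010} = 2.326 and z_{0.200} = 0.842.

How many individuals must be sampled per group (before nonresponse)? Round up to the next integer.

n = (z_α + z_β)² · [p₁(1−p₁) + p₂(1−p₂)] / (p₁ − p₂)²
  = (2.326 + 0.842)² · (0.55·0.45 + 0.69·0.31) / (-0.14)²
  = (3.168)² · (0.2475 + 0.2139) / 0.0196
  = 10.0362 · 0.4614 / 0.0196
  = 236.26
Adjust for 90% response: 236.26 / 0.90 = 262.51.
Round up → n = 263 per group.

n = 263 per group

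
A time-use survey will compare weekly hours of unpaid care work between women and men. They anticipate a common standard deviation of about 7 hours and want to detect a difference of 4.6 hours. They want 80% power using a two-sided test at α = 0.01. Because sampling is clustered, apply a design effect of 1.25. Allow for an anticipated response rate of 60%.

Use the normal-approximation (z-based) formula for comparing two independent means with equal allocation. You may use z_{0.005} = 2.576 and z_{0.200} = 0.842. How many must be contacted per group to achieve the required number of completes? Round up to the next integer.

n = (z_{α/2} + z_β)² · (σ₁² + σ₂²) / δ²
  = (2.576 + 0.842)² · (2·7² = 98) / 4.6²
  = 11.6827 · 98 / 21.16
  = 54.11
Design effect: 1.25 × 54.11 = 67.63.
Adjust for 60% response: 67.63 / 0.60 = 112.72.
Round up → n = 113 per group.

n = 113 per group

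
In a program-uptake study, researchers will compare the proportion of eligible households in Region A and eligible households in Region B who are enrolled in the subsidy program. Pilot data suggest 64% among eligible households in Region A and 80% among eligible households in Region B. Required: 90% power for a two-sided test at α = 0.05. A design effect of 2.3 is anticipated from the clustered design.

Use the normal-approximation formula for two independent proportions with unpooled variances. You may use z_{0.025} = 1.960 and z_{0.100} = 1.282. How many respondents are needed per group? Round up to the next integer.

n = 369 per group

n = (z_{α/2} + z_β)² · [p₁(1−p₁) + p₂(1−p₂)] / (p₁ − p₂)²
  = (1.960 + 1.282)² · (0.64·0.36 + 0.80·0.20) / (-0.16)²
  = (3.242)² · (0.2304 + 0.1600) / 0.0256
  = 10.5106 · 0.3904 / 0.0256
  = 160.29
Design effect: 2.3 × 160.29 = 368.66.
Round up → n = 369 per group.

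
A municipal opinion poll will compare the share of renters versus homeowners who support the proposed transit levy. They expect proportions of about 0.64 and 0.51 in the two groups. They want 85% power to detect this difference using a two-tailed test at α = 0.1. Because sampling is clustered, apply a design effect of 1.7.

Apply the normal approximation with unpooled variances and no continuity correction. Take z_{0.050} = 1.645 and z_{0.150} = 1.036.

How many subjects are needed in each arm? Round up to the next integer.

n = (z_{α/2} + z_β)² · [p₁(1−p₁) + p₂(1−p₂)] / (p₁ − p₂)²
  = (1.645 + 1.036)² · (0.64·0.36 + 0.51·0.49) / (0.13)²
  = (2.681)² · (0.2304 + 0.2499) / 0.0169
  = 7.1878 · 0.4803 / 0.0169
  = 204.28
Design effect: 1.7 × 204.28 = 347.27.
Round up → n = 348 per group.

n = 348 per group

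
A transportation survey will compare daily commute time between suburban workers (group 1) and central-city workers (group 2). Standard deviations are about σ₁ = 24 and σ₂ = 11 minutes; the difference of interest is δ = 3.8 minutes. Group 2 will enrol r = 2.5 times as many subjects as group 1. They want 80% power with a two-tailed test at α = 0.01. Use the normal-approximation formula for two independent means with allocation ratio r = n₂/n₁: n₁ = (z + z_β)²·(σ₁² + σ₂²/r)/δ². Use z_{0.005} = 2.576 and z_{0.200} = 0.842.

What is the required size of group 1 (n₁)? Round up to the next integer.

n₁ = 506

n₁ = (z_{α/2} + z_β)² · (σ₁² + σ₂²/r) / δ²
   = (2.576 + 0.842)² · (24² + 11²/2.5) / 3.8²
   = 11.6827 · (576 + 48.4) / 14.44
   = 11.6827 · 624.4 / 14.44
   = 505.17
Round up → n₁ = 506; n₂ = r·n₁ = 2.5 × 506 = 1265.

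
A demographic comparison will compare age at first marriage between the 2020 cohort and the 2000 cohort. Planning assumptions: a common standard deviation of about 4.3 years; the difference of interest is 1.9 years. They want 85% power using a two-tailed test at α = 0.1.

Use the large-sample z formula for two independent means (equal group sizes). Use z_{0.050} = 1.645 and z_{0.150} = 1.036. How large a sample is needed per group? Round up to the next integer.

n = 74 per group

n = (z_{α/2} + z_β)² · (σ₁² + σ₂²) / δ²
  = (1.645 + 1.036)² · (2·4.3² = 36.98) / 1.9²
  = 7.1878 · 36.98 / 3.61
  = 73.63
Round up → n = 74 per group.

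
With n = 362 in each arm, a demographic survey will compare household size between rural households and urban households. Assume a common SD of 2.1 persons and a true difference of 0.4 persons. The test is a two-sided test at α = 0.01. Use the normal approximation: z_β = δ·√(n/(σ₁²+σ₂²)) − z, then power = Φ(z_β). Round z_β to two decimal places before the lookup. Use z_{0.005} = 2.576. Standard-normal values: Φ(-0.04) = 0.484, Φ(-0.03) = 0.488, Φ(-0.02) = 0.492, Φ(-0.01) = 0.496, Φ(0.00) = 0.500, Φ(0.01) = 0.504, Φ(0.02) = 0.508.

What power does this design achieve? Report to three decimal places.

z_β = δ·√(n/(σ₁²+σ₂²)) − z_{α/2}
    = 0.4 · √(362/8.82) − 2.576
    = 0.4 · 6.40649 − 2.576
    = 2.5626 − 2.576 = -0.0134 → -0.01
Power = Φ(-0.01) = 0.496.

Power ≈ 0.496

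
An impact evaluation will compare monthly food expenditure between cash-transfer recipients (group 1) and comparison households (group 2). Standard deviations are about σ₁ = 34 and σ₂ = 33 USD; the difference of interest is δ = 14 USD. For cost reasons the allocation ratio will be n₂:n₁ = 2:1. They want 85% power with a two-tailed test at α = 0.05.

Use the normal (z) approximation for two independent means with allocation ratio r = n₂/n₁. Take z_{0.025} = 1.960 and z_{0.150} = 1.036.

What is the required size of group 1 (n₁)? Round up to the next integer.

n₁ = 78

n₁ = (z_{α/2} + z_β)² · (σ₁² + σ₂²/r) / δ²
   = (1.960 + 1.036)² · (34² + 33²/2) / 14²
   = 8.9760 · (1156 + 544.5) / 196
   = 8.9760 · 1700.5 / 196
   = 77.88
Round up → n₁ = 78; n₂ = r·n₁ = 2 × 78 = 156.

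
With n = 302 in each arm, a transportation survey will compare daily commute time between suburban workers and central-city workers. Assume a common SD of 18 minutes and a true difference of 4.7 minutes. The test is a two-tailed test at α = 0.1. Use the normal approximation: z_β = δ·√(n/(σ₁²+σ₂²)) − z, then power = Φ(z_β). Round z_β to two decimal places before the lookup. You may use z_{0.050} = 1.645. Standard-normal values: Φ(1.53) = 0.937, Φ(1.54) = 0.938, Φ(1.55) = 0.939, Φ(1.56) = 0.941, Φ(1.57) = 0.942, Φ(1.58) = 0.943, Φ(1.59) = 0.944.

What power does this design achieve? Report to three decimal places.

z_β = δ·√(n/(σ₁²+σ₂²)) − z_{α/2}
    = 4.7 · √(302/648) − 1.645
    = 4.7 · 0.68268 − 1.645
    = 3.2086 − 1.645 = 1.5636 → 1.56
Power = Φ(1.56) = 0.941.

Power ≈ 0.941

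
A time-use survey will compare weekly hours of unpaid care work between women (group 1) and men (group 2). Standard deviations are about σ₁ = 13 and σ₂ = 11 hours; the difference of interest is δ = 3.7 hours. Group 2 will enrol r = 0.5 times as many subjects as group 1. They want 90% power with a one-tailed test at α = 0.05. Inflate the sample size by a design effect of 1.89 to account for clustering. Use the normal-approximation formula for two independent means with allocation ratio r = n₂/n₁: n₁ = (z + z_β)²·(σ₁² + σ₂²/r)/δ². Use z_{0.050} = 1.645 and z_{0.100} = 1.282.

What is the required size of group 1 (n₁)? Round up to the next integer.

n₁ = (z_α + z_β)² · (σ₁² + σ₂²/r) / δ²
   = (1.645 + 1.282)² · (13² + 11²/0.5) / 3.7²
   = 8.5673 · (169 + 242) / 13.69
   = 8.5673 · 411 / 13.69
   = 257.21
Design effect: 1.89 × 257.21 = 486.12.
Round up → n₁ = 487; n₂ = r·n₁ = 0.5 × 487 = 244.

n₁ = 487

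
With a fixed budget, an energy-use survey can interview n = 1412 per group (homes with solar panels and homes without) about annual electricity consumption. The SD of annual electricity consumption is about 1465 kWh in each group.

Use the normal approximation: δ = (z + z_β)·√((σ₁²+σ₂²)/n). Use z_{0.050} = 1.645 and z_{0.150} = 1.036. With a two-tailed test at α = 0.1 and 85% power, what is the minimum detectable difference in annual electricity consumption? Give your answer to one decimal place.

Minimum detectable difference ≈ 147.8 kWh

δ = (z_{α/2} + z_β) · √((σ₁²+σ₂²)/n)
  = (1.645 + 1.036) · √(4292450/1412)
  = 2.681 · √3040.0
  = 2.681 · 55.1360
  = 147.8196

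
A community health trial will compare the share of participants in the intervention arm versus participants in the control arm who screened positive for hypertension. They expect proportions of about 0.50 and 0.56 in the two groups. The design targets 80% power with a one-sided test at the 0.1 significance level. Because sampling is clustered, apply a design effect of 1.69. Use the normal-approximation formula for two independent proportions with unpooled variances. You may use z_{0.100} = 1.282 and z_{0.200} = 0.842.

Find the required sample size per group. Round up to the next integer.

n = (z_α + z_β)² · [p₁(1−p₁) + p₂(1−p₂)] / (p₁ − p₂)²
  = (1.282 + 0.842)² · (0.50·0.50 + 0.56·0.44) / (-0.06)²
  = (2.124)² · (0.2500 + 0.2464) / 0.0036
  = 4.5114 · 0.4964 / 0.0036
  = 622.07
Design effect: 1.69 × 622.07 = 1051.30.
Round up → n = 1052 per group.

n = 1052 per group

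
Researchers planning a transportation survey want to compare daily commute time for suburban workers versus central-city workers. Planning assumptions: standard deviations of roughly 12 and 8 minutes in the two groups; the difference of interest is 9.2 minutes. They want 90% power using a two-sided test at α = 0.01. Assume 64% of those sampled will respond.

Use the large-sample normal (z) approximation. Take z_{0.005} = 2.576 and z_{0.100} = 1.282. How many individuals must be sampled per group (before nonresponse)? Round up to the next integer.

n = (z_{α/2} + z_β)² · (σ₁² + σ₂²) / δ²
  = (2.576 + 1.282)² · (12² + 8² = 208) / 9.2²
  = 14.8842 · 208 / 84.64
  = 36.58
Adjust for 64% response: 36.58 / 0.64 = 57.15.
Round up → n = 58 per group.

n = 58 per group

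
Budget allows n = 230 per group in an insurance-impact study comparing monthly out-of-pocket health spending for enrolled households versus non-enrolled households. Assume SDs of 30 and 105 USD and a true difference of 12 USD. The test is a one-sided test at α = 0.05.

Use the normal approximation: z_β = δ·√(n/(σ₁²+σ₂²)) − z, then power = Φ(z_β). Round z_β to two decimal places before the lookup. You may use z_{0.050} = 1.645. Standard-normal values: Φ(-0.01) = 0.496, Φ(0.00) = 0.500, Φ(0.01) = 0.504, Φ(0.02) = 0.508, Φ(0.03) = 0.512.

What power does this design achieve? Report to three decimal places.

Power ≈ 0.508

z_β = δ·√(n/(σ₁²+σ₂²)) − z_α
    = 12 · √(230/11925) − 1.645
    = 12 · 0.13888 − 1.645
    = 1.6665 − 1.645 = 0.0215 → 0.02
Power = Φ(0.02) = 0.508.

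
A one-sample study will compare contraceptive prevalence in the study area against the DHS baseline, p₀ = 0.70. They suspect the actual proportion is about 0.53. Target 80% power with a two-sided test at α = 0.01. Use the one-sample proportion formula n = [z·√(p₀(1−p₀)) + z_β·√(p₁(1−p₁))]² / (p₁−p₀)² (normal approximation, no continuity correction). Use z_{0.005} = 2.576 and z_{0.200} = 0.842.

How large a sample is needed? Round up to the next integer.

n = 89

n = [z_{α/2}·√(p₀q₀) + z_β·√(p₁q₁)]² / (p₁ − p₀)²
  = [2.576·√(0.70·0.30) + 0.842·√(0.53·0.47)]² / (-0.17)²
  = [2.576·0.4583 + 0.842·0.4991]² / 0.0289
  = [1.6007]² / 0.0289
  = 88.66
Round up → n = 89.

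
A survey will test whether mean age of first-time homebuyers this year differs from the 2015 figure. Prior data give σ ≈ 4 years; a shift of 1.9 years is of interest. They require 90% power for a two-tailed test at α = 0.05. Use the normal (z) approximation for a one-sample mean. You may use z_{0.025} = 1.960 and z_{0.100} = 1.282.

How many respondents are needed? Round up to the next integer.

n = 47

n = (z_{α/2} + z_β)² · σ² / δ²
  = (1.960 + 1.282)² · 4² / 1.9²
  = 10.5106 · 16 / 3.61
  = 46.58
Round up → n = 47.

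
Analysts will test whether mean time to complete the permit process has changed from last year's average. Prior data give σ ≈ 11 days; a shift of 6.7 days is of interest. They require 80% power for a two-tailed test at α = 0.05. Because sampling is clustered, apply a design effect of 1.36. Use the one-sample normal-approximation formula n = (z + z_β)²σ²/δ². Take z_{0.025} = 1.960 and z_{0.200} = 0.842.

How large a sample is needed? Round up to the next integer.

n = 29

n = (z_{α/2} + z_β)² · σ² / δ²
  = (1.960 + 0.842)² · 11² / 6.7²
  = 7.8512 · 121 / 44.89
  = 21.16
Design effect: 1.36 × 21.16 = 28.78.
Round up → n = 29.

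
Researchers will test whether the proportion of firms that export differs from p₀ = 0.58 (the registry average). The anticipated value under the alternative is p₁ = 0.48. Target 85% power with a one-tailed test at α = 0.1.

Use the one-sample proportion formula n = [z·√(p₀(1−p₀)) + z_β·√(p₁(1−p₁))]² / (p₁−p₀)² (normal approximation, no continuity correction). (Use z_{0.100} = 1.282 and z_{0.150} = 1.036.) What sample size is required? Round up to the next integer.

n = 133

n = [z_α·√(p₀q₀) + z_β·√(p₁q₁)]² / (p₁ − p₀)²
  = [1.282·√(0.58·0.42) + 1.036·√(0.48·0.52)]² / (-0.10)²
  = [1.282·0.4936 + 1.036·0.4996]² / 0.0100
  = [1.1503]² / 0.0100
  = 132.33
Round up → n = 133.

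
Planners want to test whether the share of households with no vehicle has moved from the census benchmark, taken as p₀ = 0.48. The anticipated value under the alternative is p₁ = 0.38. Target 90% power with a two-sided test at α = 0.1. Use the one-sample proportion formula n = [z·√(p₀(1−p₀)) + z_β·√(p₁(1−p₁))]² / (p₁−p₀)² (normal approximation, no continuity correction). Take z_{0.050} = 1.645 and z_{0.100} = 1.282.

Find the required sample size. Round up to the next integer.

n = 209

n = [z_{α/2}·√(p₀q₀) + z_β·√(p₁q₁)]² / (p₁ − p₀)²
  = [1.645·√(0.48·0.52) + 1.282·√(0.38·0.62)]² / (-0.10)²
  = [1.645·0.4996 + 1.282·0.4854]² / 0.0100
  = [1.4441]² / 0.0100
  = 208.54
Round up → n = 209.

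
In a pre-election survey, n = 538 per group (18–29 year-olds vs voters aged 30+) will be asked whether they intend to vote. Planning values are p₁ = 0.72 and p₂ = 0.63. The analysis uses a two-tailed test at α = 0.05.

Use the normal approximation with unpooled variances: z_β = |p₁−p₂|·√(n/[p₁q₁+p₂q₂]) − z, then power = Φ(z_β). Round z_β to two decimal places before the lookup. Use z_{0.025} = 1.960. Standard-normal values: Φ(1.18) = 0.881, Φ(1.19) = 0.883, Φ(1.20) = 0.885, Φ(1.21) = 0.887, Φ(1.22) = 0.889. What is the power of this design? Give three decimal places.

z_β = |p₁−p₂|·√(n/[p₁q₁+p₂q₂]) − z_{α/2}
    = 0.09 · √(538/0.4347) − 1.960
    = 0.09 · 35.1800 − 1.960
    = 3.1662 − 1.960 = 1.2062 → 1.21
Power = Φ(1.21) = 0.887.

Power ≈ 0.887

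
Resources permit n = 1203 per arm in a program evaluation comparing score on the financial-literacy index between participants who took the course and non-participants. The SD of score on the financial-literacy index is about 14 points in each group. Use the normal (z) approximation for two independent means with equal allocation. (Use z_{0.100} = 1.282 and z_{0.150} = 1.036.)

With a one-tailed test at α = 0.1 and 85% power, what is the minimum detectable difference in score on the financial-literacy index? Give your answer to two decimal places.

Minimum detectable difference ≈ 1.32 points

δ = (z_α + z_β) · √((σ₁²+σ₂²)/n)
  = (1.282 + 1.036) · √(392/1203)
  = 2.318 · √0.32585
  = 2.318 · 0.5708
  = 1.3232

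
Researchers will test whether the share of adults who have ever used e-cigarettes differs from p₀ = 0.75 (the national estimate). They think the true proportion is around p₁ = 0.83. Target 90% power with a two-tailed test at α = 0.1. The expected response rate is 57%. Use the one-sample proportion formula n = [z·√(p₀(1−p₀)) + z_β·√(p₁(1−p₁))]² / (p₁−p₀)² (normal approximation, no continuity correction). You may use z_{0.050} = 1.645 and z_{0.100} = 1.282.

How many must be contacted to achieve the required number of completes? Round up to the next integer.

n = 391

n = [z_{α/2}·√(p₀q₀) + z_β·√(p₁q₁)]² / (p₁ − p₀)²
  = [1.645·√(0.75·0.25) + 1.282·√(0.83·0.17)]² / (0.08)²
  = [1.645·0.4330 + 1.282·0.3756]² / 0.0064
  = [1.1939]² / 0.0064
  = 222.71
Adjust for 57% response: 222.71 / 0.57 = 390.71.
Round up → n = 391.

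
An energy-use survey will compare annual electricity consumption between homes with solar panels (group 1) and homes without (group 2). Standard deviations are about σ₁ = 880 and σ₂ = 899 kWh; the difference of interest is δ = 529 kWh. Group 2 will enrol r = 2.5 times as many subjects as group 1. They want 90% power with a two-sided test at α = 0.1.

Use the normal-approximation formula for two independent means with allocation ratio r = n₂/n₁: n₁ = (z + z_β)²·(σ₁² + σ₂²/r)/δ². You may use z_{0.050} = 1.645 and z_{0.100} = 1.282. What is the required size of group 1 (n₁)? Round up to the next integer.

n₁ = 34

n₁ = (z_{α/2} + z_β)² · (σ₁² + σ₂²/r) / δ²
   = (1.645 + 1.282)² · (880² + 899²/2.5) / 529²
   = 8.5673 · (774400 + 323280.4) / 279841
   = 8.5673 · 1097680.4 / 279841
   = 33.61
Round up → n₁ = 34; n₂ = r·n₁ = 2.5 × 34 = 85.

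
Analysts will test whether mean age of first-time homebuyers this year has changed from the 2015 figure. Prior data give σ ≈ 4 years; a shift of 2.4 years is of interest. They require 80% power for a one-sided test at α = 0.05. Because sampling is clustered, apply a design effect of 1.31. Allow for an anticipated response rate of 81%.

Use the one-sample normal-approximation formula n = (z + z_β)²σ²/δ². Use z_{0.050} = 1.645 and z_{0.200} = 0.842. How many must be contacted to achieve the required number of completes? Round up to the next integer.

n = (z_α + z_β)² · σ² / δ²
  = (1.645 + 0.842)² · 4² / 2.4²
  = 6.1852 · 16 / 5.76
  = 17.18
Design effect: 1.31 × 17.18 = 22.51.
Adjust for 81% response: 22.51 / 0.81 = 27.79.
Round up → n = 28.

n = 28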